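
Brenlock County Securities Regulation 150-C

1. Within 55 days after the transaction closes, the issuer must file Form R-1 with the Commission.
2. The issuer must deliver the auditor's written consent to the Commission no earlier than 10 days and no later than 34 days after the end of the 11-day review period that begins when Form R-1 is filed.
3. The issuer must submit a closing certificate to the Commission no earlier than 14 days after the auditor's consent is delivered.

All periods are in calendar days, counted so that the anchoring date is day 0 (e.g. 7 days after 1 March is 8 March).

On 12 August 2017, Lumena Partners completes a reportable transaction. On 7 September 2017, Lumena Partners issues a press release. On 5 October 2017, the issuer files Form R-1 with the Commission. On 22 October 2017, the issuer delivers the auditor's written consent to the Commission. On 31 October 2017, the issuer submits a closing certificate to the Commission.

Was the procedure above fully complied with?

Step 1: 55 days after 12 August 2017 (when the transaction closes) is 6 October 2017; done 5 October 2017 — timely.
Step 2: the window is 10–34 days after 16 October 2017 (end of the 11-day review period, which began when Form R-1 is filed on 5 October 2017), so 26 October 2017 through 19 November 2017; done 22 October 2017 — 4 days before the window opened.

No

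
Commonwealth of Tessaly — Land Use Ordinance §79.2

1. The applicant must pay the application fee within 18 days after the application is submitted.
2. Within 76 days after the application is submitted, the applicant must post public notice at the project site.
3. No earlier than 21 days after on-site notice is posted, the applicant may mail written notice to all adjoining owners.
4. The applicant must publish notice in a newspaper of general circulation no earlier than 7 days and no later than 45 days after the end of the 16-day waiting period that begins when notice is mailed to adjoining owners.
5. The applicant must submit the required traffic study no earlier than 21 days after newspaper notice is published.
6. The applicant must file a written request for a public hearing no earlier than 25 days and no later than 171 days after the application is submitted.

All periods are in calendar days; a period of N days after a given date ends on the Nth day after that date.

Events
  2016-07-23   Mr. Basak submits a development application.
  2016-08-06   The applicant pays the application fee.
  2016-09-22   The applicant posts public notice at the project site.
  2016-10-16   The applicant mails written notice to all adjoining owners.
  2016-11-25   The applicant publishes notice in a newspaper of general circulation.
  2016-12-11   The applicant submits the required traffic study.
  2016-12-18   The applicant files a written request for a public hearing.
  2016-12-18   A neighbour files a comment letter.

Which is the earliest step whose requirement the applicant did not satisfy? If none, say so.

Step 1 — counting 18 days from 2016-07-23 (when the application is submitted) gives a deadline of 2016-08-10; done 2016-08-06 — timely.
Step 2 — counting 76 days from 2016-07-23 (when the application is submitted) gives a deadline of 2016-10-07; 2016-09-22 is within that limit.
Step 3 — must wait 21 days from 2016-09-22 (when on-site notice is posted), so not before 2016-10-13; done 2016-10-16, after the minimum wait.
Step 4 — 7 and 45 days from 2016-11-01 (end of the 16-day waiting period, which began when notice is mailed to adjoining owners on 2016-10-16) are 2016-11-08 and 2016-12-16 respectively; done 2016-11-25, which is between those dates.
Step 5 — must wait 21 days from 2016-11-25 (when newspaper notice is published), so not before 2016-12-16; done 2016-12-11 — 5 days too early.

Step 5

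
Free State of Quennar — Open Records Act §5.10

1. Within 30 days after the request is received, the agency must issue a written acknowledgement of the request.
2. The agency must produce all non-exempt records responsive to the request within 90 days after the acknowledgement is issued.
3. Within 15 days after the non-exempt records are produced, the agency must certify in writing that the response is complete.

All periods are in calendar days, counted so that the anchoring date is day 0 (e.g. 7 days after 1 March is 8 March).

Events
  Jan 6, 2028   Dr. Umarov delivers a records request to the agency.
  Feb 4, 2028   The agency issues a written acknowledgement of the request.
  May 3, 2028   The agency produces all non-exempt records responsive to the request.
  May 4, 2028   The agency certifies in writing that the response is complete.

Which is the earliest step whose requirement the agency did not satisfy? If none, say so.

None — every step was satisfied

Step 1 — counting 30 days from Jan 6, 2028 (when the request is received) gives a deadline of Feb 5, 2028; completed Feb 4, 2028, before the deadline.
Step 2 — counting 90 days from Feb 4, 2028 (when the acknowledgement is issued) gives a deadline of May 4, 2028; completed May 3, 2028, before the deadline.
Step 3 — counting 15 days from May 3, 2028 (when the non-exempt records are produced) gives a deadline of May 18, 2028; completed May 4, 2028, before the deadline.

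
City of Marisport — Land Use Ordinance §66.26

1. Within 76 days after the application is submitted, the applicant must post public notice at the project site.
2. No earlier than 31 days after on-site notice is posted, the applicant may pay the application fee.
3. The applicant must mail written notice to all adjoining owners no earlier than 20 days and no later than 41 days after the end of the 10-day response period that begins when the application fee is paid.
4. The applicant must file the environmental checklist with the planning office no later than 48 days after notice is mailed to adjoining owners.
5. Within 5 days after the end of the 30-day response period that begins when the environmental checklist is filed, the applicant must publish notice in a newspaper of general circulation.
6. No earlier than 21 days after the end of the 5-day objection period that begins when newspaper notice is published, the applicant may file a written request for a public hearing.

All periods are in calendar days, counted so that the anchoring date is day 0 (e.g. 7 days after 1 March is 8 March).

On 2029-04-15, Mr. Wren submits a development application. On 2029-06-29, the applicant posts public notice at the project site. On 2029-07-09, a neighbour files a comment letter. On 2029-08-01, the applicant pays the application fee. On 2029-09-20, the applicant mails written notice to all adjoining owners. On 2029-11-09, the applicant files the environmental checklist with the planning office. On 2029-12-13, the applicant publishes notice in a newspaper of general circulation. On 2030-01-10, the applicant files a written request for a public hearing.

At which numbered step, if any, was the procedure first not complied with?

Step 4

Step 1 — counting 76 days from 2029-04-15 (when the application is submitted) gives a deadline of 2029-06-30; 2029-06-29 is within that limit.
Step 2 — must wait 31 days from 2029-06-29 (when on-site notice is posted), so not before 2029-07-30; 2029-08-01 is on or after that date.
Step 3 — 20 and 41 days from 2029-08-11 (end of the 10-day response period, which began when the application fee is paid on 2029-08-01) are 2029-08-31 and 2029-09-21 respectively; done 2029-09-20 — within the window.
Step 4 — counting 48 days from 2029-09-20 (when notice is mailed to adjoining owners) gives a deadline of 2029-11-07; done 2029-11-09 — 2 days late.
Later steps need not be reached.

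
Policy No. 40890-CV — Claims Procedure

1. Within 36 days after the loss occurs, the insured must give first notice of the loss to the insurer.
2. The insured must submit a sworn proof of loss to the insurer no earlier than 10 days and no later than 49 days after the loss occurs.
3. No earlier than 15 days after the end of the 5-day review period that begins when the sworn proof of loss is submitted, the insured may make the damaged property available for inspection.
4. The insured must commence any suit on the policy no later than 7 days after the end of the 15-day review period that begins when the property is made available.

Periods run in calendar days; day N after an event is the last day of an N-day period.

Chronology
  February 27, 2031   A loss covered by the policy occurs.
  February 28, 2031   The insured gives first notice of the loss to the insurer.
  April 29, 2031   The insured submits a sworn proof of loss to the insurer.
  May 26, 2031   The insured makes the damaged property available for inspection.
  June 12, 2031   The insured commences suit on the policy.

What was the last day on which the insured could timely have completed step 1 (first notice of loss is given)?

April 4, 2031

Step 1 runs from February 27, 2031, when the loss occurs. 36 days after February 27, 2031 is April 4, 2031.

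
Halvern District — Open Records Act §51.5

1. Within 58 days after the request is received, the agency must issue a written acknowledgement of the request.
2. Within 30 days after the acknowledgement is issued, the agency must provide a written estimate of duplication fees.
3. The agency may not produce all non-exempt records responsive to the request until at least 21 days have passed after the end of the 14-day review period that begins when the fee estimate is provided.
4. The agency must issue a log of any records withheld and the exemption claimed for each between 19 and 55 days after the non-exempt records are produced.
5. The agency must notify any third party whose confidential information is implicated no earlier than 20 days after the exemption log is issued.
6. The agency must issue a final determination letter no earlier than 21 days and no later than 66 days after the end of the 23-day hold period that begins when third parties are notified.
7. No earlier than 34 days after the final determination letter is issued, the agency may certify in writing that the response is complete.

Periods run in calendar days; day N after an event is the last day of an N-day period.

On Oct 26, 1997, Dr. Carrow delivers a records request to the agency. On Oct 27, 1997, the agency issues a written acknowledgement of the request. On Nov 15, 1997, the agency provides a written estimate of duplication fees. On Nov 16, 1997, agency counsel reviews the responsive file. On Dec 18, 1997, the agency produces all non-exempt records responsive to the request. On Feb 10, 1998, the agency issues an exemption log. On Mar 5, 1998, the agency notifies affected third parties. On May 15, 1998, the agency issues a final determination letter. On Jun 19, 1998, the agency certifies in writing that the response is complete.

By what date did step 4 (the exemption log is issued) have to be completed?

Step 4 runs from Dec 18, 1997, when the non-exempt records are produced. The window is 19–55 days after Dec 18, 1997; it closes on Feb 11, 1998.

Feb 11, 1998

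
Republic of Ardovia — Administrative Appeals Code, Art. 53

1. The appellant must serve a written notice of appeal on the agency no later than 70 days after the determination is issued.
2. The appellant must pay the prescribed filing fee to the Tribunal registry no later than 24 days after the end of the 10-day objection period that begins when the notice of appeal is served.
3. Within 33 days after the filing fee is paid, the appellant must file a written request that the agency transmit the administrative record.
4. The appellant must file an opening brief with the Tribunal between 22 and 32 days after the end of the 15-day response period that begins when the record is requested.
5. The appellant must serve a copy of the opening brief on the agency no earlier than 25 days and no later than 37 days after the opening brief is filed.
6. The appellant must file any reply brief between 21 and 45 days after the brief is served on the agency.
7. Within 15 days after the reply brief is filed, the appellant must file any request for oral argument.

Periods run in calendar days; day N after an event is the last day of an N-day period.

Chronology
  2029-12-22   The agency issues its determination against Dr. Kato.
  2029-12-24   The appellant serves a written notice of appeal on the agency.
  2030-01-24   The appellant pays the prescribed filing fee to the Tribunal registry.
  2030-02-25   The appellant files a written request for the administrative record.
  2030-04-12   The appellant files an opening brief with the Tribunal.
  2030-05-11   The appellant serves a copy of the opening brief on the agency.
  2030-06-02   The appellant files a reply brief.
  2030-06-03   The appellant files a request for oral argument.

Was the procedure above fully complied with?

Yes

Step 1: 70 days after 2029-12-22 (when the determination is issued) is 2030-03-02; done 2029-12-24 — timely.
Step 2: 24 days after 2030-01-03 (end of the 10-day objection period, which began when the notice of appeal is served on 2029-12-24) is 2030-01-27; completed 2030-01-24, before the deadline.
Step 3: 33 days after 2030-01-24 (when the filing fee is paid) is 2030-02-26; 2030-02-25 is within that limit.
Step 4: the window is 22–32 days after 2030-03-12 (end of the 15-day response period, which began when the record is requested on 2030-02-25), so 2030-04-03 through 2030-04-13; done 2030-04-12, which is between those dates.
Step 5: the window is 25–37 days after 2030-04-12 (when the opening brief is filed), so 2030-05-07 through 2030-05-19; done 2030-05-11, which is between those dates.
Step 6: the window is 21–45 days after 2030-05-11 (when the brief is served on the agency), so 2030-06-01 through 2030-06-25; done 2030-06-02, which is between those dates.
Step 7: 15 days after 2030-06-02 (when the reply brief is filed) is 2030-06-17; done 2030-06-03 — timely.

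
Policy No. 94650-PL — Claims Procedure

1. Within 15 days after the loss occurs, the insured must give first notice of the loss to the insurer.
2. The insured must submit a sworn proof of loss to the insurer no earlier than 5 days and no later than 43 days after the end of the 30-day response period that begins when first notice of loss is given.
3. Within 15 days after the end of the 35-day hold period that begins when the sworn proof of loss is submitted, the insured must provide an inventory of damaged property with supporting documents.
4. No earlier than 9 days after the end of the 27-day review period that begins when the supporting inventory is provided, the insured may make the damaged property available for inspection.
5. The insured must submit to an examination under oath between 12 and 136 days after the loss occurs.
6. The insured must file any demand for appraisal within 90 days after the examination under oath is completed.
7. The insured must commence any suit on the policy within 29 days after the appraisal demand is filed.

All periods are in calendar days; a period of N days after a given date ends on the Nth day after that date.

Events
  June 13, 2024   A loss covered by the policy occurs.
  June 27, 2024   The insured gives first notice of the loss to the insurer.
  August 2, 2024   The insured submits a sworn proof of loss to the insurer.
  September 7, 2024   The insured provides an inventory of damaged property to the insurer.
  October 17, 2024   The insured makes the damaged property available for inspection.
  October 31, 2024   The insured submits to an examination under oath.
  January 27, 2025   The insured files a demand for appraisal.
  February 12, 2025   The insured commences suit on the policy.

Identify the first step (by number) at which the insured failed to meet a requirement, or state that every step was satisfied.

Step 1 — counting 15 days from June 13, 2024 (when the loss occurs) gives a deadline of June 28, 2024; done June 27, 2024 — timely.
Step 2 — 5 and 43 days from July 27, 2024 (end of the 30-day response period, which began when first notice of loss is given on June 27, 2024) are August 1, 2024 and September 8, 2024 respectively; done August 2, 2024, which is between those dates.
Step 3 — counting 15 days from September 6, 2024 (end of the 35-day hold period, which began when the sworn proof of loss is submitted on August 2, 2024) gives a deadline of September 21, 2024; completed September 7, 2024, before the deadline.
Step 4 — must wait 9 days from October 4, 2024 (end of the 27-day review period, which began when the supporting inventory is provided on September 7, 2024), so not before October 13, 2024; done October 17, 2024 — permitted.
Step 5 — 12 and 136 days from June 13, 2024 (when the loss occurs) are June 25, 2024 and October 27, 2024 respectively; October 31, 2024 is 4 days past the end of the window.

Step 5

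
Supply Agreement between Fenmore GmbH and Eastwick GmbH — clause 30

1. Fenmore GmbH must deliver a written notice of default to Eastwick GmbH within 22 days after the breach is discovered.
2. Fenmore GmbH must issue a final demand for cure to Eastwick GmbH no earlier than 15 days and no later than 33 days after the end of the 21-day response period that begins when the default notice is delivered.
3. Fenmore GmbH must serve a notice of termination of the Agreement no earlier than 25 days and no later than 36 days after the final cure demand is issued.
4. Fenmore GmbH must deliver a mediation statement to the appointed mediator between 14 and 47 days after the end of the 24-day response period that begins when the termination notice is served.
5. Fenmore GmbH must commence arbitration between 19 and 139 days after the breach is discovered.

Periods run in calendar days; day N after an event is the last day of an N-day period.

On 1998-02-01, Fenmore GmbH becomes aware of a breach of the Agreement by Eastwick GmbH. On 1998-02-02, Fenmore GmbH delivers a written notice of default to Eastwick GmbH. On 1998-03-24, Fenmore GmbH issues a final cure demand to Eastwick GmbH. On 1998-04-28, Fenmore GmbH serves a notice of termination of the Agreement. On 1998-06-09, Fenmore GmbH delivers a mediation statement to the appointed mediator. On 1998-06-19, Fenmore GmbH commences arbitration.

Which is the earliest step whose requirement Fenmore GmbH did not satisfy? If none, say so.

Step 1: 22 days after 1998-02-01 (when the breach is discovered) is 1998-02-23; 1998-02-02 is within that limit.
Step 2: the window is 15–33 days after 1998-02-23 (end of the 21-day response period, which began when the default notice is delivered on 1998-02-02), so 1998-03-10 through 1998-03-28; 1998-03-24 falls inside that range.
Step 3: the window is 25–36 days after 1998-03-24 (when the final cure demand is issued), so 1998-04-18 through 1998-04-29; done 1998-04-28 — within the window.
Step 4: the window is 14–47 days after 1998-05-22 (end of the 24-day response period, which began when the termination notice is served on 1998-04-28), so 1998-06-05 through 1998-07-08; 1998-06-09 falls inside that range.
Step 5: the window is 19–139 days after 1998-02-01 (when the breach is discovered), so 1998-02-20 through 1998-06-20; 1998-06-19 falls inside that range.

None — every step was satisfied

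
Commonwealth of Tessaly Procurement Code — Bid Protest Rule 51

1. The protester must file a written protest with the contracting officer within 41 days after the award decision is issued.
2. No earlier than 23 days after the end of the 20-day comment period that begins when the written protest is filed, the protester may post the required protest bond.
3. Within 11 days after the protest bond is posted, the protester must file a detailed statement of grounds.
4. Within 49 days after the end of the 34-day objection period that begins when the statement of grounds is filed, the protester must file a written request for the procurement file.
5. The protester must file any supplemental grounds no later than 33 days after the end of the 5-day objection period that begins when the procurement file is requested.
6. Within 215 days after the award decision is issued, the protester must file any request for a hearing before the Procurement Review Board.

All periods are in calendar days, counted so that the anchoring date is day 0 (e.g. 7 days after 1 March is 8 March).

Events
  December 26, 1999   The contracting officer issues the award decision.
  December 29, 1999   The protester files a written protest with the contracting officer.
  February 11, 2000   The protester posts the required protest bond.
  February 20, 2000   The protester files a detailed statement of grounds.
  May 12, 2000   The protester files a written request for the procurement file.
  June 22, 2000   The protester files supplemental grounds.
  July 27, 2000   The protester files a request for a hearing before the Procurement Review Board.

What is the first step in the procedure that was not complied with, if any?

Step 5

Step 1 — counting 41 days from December 26, 1999 (when the award decision is issued) gives a deadline of February 5, 2000; December 29, 1999 is within that limit.
Step 2 — must wait 23 days from January 18, 2000 (end of the 20-day comment period, which began when the written protest is filed on December 29, 1999), so not before February 10, 2000; done February 11, 2000 — permitted.
Step 3 — counting 11 days from February 11, 2000 (when the protest bond is posted) gives a deadline of February 22, 2000; completed February 20, 2000, before the deadline.
Step 4 — counting 49 days from March 25, 2000 (end of the 34-day objection period, which began when the statement of grounds is filed on February 20, 2000) gives a deadline of May 13, 2000; done May 12, 2000 — timely.
Step 5 — counting 33 days from May 17, 2000 (end of the 5-day objection period, which began when the procurement file is requested on May 12, 2000) gives a deadline of June 19, 2000; not done until June 22, 2000, 3 days after the deadline.
The analysis stops there.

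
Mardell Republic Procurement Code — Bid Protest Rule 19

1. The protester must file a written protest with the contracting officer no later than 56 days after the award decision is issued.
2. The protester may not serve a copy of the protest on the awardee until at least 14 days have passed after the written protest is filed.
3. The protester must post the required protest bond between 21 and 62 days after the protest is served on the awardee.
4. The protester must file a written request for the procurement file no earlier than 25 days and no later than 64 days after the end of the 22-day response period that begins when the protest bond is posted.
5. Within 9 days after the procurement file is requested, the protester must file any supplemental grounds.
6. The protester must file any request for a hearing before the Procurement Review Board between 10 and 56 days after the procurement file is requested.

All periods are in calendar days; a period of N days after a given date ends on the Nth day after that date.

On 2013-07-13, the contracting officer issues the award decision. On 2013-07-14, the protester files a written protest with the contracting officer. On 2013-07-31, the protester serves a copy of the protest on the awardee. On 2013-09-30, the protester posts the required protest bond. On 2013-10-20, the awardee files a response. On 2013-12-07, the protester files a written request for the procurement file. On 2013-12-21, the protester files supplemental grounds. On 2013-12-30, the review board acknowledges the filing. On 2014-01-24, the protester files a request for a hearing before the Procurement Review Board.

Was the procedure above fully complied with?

Step 1 — counting 56 days from 2013-07-13 (when the award decision is issued) gives a deadline of 2013-09-07; 2013-07-14 is within that limit.
Step 2 — must wait 14 days from 2013-07-14 (when the written protest is filed), so not before 2013-07-28; 2013-07-31 is on or after that date.
Step 3 — 21 and 62 days from 2013-07-31 (when the protest is served on the awardee) are 2013-08-21 and 2013-10-01 respectively; done 2013-09-30, which is between those dates.
Step 4 — 25 and 64 days from 2013-10-22 (end of the 22-day response period, which began when the protest bond is posted on 2013-09-30) are 2013-11-16 and 2013-12-25 respectively; done 2013-12-07 — within the window.
Step 5 — counting 9 days from 2013-12-07 (when the procurement file is requested) gives a deadline of 2013-12-16; 2013-12-21 misses that deadline by 5 days.
No need to go further; step 5 was not satisfied.

No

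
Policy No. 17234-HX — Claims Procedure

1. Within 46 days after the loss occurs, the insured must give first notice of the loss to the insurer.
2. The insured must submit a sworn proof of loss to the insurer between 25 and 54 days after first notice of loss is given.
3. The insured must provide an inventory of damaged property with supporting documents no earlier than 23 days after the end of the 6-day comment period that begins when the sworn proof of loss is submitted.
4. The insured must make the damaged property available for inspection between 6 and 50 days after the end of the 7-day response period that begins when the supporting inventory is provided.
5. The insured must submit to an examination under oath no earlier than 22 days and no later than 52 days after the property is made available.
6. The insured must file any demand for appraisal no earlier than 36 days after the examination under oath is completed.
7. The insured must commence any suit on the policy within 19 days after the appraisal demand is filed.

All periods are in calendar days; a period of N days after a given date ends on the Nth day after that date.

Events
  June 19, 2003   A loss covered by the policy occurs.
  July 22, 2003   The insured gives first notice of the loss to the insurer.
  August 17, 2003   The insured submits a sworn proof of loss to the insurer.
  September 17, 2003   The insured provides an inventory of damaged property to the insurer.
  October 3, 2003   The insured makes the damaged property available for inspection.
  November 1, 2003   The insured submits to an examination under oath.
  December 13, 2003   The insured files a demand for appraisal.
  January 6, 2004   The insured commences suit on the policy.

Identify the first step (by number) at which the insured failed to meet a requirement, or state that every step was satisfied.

(1) due by June 19, 2003 + 46 days = August 4, 2003; July 22, 2003 is within that limit.
(2) the permitted window runs from July 22, 2003 + 25 = August 16, 2003 to July 22, 2003 + 54 = September 14, 2003; August 17, 2003 falls inside that range.
(3) permitted from August 23, 2003 + 23 days = September 15, 2003 onward; done September 17, 2003, after the minimum wait.
(4) the permitted window runs from September 24, 2003 + 6 = September 30, 2003 to September 24, 2003 + 50 = November 13, 2003; done October 3, 2003 — within the window.
(5) the permitted window runs from October 3, 2003 + 22 = October 25, 2003 to October 3, 2003 + 52 = November 24, 2003; done November 1, 2003 — within the window.
(6) permitted from November 1, 2003 + 36 days = December 7, 2003 onward; done December 13, 2003, after the minimum wait.
(7) due by December 13, 2003 + 19 days = January 1, 2004; done January 6, 2004 — 5 days late.

Step 7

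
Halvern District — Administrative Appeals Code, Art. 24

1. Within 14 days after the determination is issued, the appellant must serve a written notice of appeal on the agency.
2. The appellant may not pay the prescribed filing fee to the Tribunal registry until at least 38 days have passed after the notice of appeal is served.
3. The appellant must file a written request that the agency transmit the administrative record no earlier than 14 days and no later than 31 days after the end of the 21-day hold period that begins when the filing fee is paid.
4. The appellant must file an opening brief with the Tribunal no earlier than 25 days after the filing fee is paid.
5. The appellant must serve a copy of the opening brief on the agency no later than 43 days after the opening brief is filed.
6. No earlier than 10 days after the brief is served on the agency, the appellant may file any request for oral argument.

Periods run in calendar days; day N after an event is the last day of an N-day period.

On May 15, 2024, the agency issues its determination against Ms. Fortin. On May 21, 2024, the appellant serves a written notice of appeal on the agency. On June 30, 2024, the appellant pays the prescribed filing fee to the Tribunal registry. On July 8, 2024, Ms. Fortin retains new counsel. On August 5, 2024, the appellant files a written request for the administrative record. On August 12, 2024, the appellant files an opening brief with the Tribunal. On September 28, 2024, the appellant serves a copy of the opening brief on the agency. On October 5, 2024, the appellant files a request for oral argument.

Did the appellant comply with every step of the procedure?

No

Step 1: 14 days after May 15, 2024 (when the determination is issued) is May 29, 2024; done May 21, 2024 — timely.
Step 2: the earliest permitted date is 38 days after May 21, 2024 (when the notice of appeal is served), i.e. June 28, 2024; June 30, 2024 is on or after that date.
Step 3: the window is 14–31 days after July 21, 2024 (end of the 21-day hold period, which began when the filing fee is paid on June 30, 2024), so August 4, 2024 through August 21, 2024; done August 5, 2024 — within the window.
Step 4: the earliest permitted date is 25 days after June 30, 2024 (when the filing fee is paid), i.e. July 25, 2024; August 12, 2024 is on or after that date.
Step 5: 43 days after August 12, 2024 (when the opening brief is filed) is September 24, 2024; done September 28, 2024 — 4 days late.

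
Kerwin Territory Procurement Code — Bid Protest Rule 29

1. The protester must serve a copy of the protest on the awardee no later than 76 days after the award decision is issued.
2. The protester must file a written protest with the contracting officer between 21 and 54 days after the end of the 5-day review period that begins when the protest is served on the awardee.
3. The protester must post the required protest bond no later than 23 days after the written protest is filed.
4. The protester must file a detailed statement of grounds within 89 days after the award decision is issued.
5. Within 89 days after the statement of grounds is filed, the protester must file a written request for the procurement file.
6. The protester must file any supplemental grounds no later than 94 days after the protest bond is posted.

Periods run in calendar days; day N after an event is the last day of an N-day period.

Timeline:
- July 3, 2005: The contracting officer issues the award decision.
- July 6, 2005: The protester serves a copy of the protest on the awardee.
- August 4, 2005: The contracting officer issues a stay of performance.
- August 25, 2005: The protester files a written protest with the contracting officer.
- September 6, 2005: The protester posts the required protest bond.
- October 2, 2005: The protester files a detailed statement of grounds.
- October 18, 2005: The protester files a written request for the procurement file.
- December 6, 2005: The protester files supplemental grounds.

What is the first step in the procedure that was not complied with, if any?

Step 1: 76 days after July 3, 2005 (when the award decision is issued) is September 17, 2005; done July 6, 2005 — timely.
Step 2: the window is 21–54 days after July 11, 2005 (end of the 5-day review period, which began when the protest is served on the awardee on July 6, 2005), so August 1, 2005 through September 3, 2005; done August 25, 2005, which is between those dates.
Step 3: 23 days after August 25, 2005 (when the written protest is filed) is September 17, 2005; done September 6, 2005 — timely.
Step 4: 89 days after July 3, 2005 (when the award decision is issued) is September 30, 2005; done October 2, 2005 — 2 days late.
The analysis stops there.

Step 4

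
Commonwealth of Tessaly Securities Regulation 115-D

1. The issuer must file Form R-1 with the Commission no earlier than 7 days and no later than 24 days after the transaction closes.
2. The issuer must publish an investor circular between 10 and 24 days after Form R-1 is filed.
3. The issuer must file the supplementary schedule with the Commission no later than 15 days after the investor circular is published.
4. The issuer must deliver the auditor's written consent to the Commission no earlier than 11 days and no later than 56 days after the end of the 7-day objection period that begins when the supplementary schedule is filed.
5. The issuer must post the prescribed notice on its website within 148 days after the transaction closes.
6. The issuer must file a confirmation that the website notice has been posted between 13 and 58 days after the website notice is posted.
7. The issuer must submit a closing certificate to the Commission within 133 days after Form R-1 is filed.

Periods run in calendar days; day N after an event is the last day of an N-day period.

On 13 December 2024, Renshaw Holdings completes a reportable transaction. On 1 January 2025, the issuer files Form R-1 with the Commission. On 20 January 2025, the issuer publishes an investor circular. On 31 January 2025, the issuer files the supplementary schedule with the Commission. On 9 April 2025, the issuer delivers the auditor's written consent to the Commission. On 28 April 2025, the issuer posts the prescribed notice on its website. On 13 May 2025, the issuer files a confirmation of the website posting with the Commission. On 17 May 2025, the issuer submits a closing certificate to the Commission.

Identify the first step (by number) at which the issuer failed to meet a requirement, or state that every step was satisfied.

Step 4

(1) the permitted window runs from 13 December 2024 + 7 = 20 December 2024 to 13 December 2024 + 24 = 6 January 2025; 1 January 2025 falls inside that range.
(2) the permitted window runs from 1 January 2025 + 10 = 11 January 2025 to 1 January 2025 + 24 = 25 January 2025; 20 January 2025 falls inside that range.
(3) due by 20 January 2025 + 15 days = 4 February 2025; completed 31 January 2025, before the deadline.
(4) the permitted window runs from 7 February 2025 + 11 = 18 February 2025 to 7 February 2025 + 56 = 4 April 2025; done 9 April 2025 — 5 days after the window closed.
The procedure was therefore not followed at step 4.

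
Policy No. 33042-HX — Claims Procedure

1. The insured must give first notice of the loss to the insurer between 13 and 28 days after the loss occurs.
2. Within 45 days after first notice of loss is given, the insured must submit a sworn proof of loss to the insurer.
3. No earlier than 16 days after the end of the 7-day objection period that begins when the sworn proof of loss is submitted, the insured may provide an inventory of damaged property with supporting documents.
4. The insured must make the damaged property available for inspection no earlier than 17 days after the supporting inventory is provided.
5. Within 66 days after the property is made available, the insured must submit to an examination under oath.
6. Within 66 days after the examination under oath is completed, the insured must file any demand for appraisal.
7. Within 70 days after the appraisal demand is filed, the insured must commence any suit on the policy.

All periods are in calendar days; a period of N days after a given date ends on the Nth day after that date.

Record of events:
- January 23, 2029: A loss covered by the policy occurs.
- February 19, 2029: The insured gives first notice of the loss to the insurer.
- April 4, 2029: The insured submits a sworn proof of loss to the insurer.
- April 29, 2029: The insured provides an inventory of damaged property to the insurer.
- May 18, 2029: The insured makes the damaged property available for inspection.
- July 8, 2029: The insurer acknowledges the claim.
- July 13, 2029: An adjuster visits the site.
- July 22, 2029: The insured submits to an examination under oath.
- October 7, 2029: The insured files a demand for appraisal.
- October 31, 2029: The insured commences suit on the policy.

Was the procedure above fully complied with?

No

Step 1: the window is 13–28 days after January 23, 2029 (when the loss occurs), so February 5, 2029 through February 20, 2029; done February 19, 2029, which is between those dates.
Step 2: 45 days after February 19, 2029 (when first notice of loss is given) is April 5, 2029; done April 4, 2029 — timely.
Step 3: the earliest permitted date is 16 days after April 11, 2029 (end of the 7-day objection period, which began when the sworn proof of loss is submitted on April 4, 2029), i.e. April 27, 2029; done April 29, 2029, after the minimum wait.
Step 4: the earliest permitted date is 17 days after April 29, 2029 (when the supporting inventory is provided), i.e. May 16, 2029; done May 18, 2029, after the minimum wait.
Step 5: 66 days after May 18, 2029 (when the property is made available) is July 23, 2029; July 22, 2029 is within that limit.
Step 6: 66 days after July 22, 2029 (when the examination under oath is completed) is September 26, 2029; done October 7, 2029 — 11 days late.
That is the first point of non-compliance.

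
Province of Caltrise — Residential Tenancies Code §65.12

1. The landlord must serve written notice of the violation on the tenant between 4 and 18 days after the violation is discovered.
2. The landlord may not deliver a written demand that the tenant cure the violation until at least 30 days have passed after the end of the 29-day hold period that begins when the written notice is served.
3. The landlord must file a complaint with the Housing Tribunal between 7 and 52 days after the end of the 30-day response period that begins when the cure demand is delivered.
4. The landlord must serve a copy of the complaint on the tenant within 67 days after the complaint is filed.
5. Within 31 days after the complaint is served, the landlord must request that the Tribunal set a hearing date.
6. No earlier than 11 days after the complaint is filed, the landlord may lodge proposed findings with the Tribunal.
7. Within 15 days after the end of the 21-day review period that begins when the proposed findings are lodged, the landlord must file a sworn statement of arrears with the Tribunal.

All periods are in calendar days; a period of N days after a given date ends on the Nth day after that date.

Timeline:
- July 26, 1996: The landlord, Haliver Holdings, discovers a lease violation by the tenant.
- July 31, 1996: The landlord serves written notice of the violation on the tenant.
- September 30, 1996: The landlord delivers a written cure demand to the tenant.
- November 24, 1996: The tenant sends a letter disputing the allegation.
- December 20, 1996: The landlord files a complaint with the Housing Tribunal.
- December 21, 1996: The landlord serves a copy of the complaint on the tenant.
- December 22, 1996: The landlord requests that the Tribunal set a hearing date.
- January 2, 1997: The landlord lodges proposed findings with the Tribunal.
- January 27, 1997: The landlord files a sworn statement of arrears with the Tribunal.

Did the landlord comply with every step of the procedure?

Step 1 — 4 and 18 days from July 26, 1996 (when the violation is discovered) are July 30, 1996 and August 13, 1996 respectively; done July 31, 1996, which is between those dates.
Step 2 — must wait 30 days from August 29, 1996 (end of the 29-day hold period, which began when the written notice is served on July 31, 1996), so not before September 28, 1996; September 30, 1996 is on or after that date.
Step 3 — 7 and 52 days from October 30, 1996 (end of the 30-day response period, which began when the cure demand is delivered on September 30, 1996) are November 6, 1996 and December 21, 1996 respectively; done December 20, 1996, which is between those dates.
Step 4 — counting 67 days from December 20, 1996 (when the complaint is filed) gives a deadline of February 25, 1997; done December 21, 1996 — timely.
Step 5 — counting 31 days from December 21, 1996 (when the complaint is served) gives a deadline of January 21, 1997; done December 22, 1996 — timely.
Step 6 — must wait 11 days from December 20, 1996 (when the complaint is filed), so not before December 31, 1996; done January 2, 1997, after the minimum wait.
Step 7 — counting 15 days from January 23, 1997 (end of the 21-day review period, which began when the proposed findings are lodged on January 2, 1997) gives a deadline of February 7, 1997; completed January 27, 1997, before the deadline.

Yes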